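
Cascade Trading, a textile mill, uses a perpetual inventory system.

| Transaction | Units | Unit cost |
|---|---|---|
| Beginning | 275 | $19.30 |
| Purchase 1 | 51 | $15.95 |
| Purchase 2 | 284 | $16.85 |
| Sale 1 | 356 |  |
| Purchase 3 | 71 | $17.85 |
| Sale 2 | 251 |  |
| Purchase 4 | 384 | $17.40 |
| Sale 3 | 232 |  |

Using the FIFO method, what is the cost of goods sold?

COGS = $14,922.90

Sale 1 (356) [FIFO — oldest first]: 275 @ $19.30 + 51 @ $15.95 + 30 @ $16.85 = $6,626.45
Sale 2 (251) [FIFO — oldest first]: 251 @ $16.85 = $4,229.35
Sale 3 (232) [FIFO — oldest first]: 3 @ $16.85 + 71 @ $17.85 + 158 @ $17.40 = $4,067.10
Total COGS = $6,626.45 + $4,229.35 + $4,067.10 = $14,922.90
Ending inventory: 226 @ $17.40 = $3,932.40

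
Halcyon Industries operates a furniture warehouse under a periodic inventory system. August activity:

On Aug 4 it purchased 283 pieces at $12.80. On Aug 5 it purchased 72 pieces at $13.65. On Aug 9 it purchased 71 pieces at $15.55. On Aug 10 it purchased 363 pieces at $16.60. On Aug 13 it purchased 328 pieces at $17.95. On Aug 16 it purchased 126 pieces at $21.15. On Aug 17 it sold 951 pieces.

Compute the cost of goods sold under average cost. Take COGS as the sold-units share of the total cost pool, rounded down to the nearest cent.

Aug 17, sell 951: 951/1243 × $20,287.55 → $15,521.68
Ending inventory (cost pool remaining) = $4,765.87

COGS = $15,521.68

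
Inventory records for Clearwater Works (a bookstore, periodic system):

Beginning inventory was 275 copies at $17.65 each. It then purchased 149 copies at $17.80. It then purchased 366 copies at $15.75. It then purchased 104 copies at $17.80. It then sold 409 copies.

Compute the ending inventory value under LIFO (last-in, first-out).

Sale 1 (409) [LIFO — newest first]: 104 @ $17.80 + 305 @ $15.75 = $6,654.95
Ending inventory: 275 @ $17.65 + 149 @ $17.80 + 61 @ $15.75 = $8,466.70

Ending inventory = $8,466.70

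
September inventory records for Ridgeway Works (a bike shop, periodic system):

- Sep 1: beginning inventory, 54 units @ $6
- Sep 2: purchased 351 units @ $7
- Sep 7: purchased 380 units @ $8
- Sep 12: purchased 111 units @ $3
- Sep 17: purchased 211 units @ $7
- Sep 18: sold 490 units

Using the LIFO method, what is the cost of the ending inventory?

Sep 18, 490 sold [LIFO — newest first]: 211 @ $7 + 111 @ $3 + 168 @ $8 = $3,154
Ending inventory: 54 @ $6 + 351 @ $7 + 212 @ $8 = $4,477

Ending inventory = $4,477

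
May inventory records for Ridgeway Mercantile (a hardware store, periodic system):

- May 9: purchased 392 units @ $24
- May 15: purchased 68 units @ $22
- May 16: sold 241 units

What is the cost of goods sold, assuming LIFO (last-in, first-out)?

May 16, 241 sold [LIFO — newest first]: 68 @ $22 + 173 @ $24 = $5,648
Ending inventory: 219 @ $24 = $5,256

COGS = $5,648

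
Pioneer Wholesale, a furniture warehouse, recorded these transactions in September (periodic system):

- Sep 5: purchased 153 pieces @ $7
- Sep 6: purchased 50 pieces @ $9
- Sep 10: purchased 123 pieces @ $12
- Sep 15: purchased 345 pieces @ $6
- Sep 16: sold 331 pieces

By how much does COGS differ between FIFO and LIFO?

FIFO COGS: 153 @ $7 + 50 @ $9 + 123 @ $12 + 5 @ $6 = $3,027
LIFO COGS: 331 @ $6 = $1,986
Difference = |$3,027 − $1,986| = $1,041

$1,041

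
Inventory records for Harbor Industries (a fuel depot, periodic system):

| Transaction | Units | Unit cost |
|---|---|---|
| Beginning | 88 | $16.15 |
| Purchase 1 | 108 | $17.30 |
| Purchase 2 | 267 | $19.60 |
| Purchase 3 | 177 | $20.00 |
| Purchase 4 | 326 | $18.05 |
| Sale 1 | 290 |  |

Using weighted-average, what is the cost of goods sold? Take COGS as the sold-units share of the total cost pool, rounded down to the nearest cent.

COGS = $5,387.84

Sale 1, sell 290: 290/966 × $17,947.10 → $5,387.84
Ending inventory (cost pool remaining) = $12,559.26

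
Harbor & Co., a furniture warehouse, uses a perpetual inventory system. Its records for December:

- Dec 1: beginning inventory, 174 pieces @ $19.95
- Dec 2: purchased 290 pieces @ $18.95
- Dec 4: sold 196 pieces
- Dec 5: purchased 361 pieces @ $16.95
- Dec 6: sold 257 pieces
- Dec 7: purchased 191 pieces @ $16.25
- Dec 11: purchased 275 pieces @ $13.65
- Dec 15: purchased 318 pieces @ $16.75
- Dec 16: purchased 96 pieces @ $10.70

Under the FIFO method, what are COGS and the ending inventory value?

Dec 4, 196 sold [FIFO — oldest first]: 174 @ $19.95 + 22 @ $18.95 = $3,888.20
Dec 6, 257 sold [FIFO — oldest first]: 257 @ $18.95 = $4,870.15
Total COGS = $3,888.20 + $4,870.15 = $8,758.35
Ending inventory: 11 @ $18.95 + 361 @ $16.95 + 191 @ $16.25 + 275 @ $13.65 + 318 @ $16.75 + 96 @ $10.70 = $19,538.60
Check: goods available $28,296.95 = COGS $8,758.35 + ending $19,538.60

COGS = $8,758.35; ending inventory = $19,538.60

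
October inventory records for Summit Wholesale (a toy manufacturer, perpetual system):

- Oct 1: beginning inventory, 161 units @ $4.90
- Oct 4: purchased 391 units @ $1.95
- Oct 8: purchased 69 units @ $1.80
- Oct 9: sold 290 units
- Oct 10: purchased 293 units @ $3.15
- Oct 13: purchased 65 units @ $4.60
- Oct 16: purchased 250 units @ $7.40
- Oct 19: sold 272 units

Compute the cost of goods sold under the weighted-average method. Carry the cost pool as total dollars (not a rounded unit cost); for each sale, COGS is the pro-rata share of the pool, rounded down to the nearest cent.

COGS = $1,931.01

After Oct 1: 161 on hand, pool $788.90 (≈ $4.9000 each)
After Oct 4: 552 on hand, pool $1,551.35 (≈ $2.8104 each)
After Oct 8: 621 on hand, pool $1,675.55 (≈ $2.6981 each)
Oct 9, sell 290: 290/621 × $1,675.55 → $782.46
After Oct 10: 624 on hand, pool $1,816.04 (≈ $2.9103 each)
After Oct 13: 689 on hand, pool $2,115.04 (≈ $3.0697 each)
After Oct 16: 939 on hand, pool $3,965.04 (≈ $4.2226 each)
Oct 19, sell 272: 272/939 × $3,965.04 → $1,148.55
Total COGS = $782.46 + $1,148.55 = $1,931.01
Ending inventory (cost pool remaining) = $2,816.49
Check: goods available $4,747.50 = COGS $1,931.01 + ending $2,816.49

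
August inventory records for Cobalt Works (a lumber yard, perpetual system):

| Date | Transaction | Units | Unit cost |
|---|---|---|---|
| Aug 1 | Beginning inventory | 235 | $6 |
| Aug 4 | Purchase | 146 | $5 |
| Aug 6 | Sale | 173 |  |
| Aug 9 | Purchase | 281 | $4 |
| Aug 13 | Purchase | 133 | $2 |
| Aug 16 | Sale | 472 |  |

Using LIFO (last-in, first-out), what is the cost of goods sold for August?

COGS = $2,630

Aug 6, 173 sold [LIFO — newest first]: 146 @ $5 + 27 @ $6 = $892
Aug 16, 472 sold [LIFO — newest first]: 133 @ $2 + 281 @ $4 + 58 @ $6 = $1,738
Total COGS = $892 + $1,738 = $2,630
Ending inventory: 150 @ $6 = $900
Check: goods available $3,530 = COGS $2,630 + ending $900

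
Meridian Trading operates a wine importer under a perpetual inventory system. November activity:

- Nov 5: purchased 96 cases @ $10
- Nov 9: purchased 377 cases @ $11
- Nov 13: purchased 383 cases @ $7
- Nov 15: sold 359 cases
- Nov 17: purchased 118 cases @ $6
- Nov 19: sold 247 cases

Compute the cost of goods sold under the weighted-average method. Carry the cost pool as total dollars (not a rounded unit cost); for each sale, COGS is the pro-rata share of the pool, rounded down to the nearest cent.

After Nov 5: 96 on hand, pool $960.00 (≈ $10.0000 each)
After Nov 9: 473 on hand, pool $5,107.00 (≈ $10.7970 each)
After Nov 13: 856 on hand, pool $7,788.00 (≈ $9.0981 each)
Nov 15, sell 359: 359/856 × $7,788.00 → $3,266.22
After Nov 17: 615 on hand, pool $5,229.78 (≈ $8.5037 each)
Nov 19, sell 247: 247/615 × $5,229.78 → $2,100.41
Total COGS = $3,266.22 + $2,100.41 = $5,366.63
Ending inventory (cost pool remaining) = $3,129.37

COGS = $5,366.63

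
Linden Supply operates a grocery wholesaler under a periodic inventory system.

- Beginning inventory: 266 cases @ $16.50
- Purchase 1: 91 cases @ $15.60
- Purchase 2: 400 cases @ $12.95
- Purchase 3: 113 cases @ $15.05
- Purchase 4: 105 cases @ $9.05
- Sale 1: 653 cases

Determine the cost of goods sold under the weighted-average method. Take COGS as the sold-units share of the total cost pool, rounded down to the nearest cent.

COGS = $9,134.96

Sale 1, sell 653: 653/975 × $13,639.50 → $9,134.96
Ending inventory (cost pool remaining) = $4,504.54
Check: goods available $13,639.50 = COGS $9,134.96 + ending $4,504.54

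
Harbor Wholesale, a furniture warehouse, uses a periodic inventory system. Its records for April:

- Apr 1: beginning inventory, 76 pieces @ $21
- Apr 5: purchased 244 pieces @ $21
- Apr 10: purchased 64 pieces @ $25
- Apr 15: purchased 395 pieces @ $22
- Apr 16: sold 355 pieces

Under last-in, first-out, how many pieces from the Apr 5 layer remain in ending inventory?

244

Apr 16, 355 sold [LIFO — newest first]: 355 @ $22 = $7,810
Ending inventory: 76 @ $21 + 244 @ $21 + 64 @ $25 + 40 @ $22 = $9,200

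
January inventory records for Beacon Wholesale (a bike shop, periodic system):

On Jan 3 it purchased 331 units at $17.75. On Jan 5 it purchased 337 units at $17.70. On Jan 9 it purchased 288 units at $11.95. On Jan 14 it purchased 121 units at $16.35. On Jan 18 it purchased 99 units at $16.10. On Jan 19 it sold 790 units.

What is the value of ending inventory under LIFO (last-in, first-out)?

Ending inventory = $6,848.75

Jan 19, 790 sold [LIFO — newest first]: 99 @ $16.10 + 121 @ $16.35 + 288 @ $11.95 + 282 @ $17.70 = $12,005.25
Ending inventory: 331 @ $17.75 + 55 @ $17.70 = $6,848.75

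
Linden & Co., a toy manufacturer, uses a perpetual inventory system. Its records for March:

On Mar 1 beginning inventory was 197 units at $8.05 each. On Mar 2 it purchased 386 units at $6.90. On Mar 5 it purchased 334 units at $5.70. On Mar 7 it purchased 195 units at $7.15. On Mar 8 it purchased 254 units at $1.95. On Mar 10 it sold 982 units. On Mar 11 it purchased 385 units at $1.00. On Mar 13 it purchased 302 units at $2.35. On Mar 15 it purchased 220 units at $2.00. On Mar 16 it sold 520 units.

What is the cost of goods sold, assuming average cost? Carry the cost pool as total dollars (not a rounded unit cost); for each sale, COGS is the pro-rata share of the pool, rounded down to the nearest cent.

COGS = $7,310.53

After Mar 1: 197 on hand, pool $1,585.85 (≈ $8.0500 each)
After Mar 2: 583 on hand, pool $4,249.25 (≈ $7.2886 each)
After Mar 5: 917 on hand, pool $6,153.05 (≈ $6.7100 each)
After Mar 7: 1112 on hand, pool $7,547.30 (≈ $6.7871 each)
After Mar 8: 1366 on hand, pool $8,042.60 (≈ $5.8877 each)
Mar 10, sell 982: 982/1366 × $8,042.60 → $5,781.72
After Mar 11: 769 on hand, pool $2,645.88 (≈ $3.4407 each)
After Mar 13: 1071 on hand, pool $3,355.58 (≈ $3.1331 each)
After Mar 15: 1291 on hand, pool $3,795.58 (≈ $2.9400 each)
Mar 16, sell 520: 520/1291 × $3,795.58 → $1,528.81
Total COGS = $5,781.72 + $1,528.81 = $7,310.53
Ending inventory (cost pool remaining) = $2,266.77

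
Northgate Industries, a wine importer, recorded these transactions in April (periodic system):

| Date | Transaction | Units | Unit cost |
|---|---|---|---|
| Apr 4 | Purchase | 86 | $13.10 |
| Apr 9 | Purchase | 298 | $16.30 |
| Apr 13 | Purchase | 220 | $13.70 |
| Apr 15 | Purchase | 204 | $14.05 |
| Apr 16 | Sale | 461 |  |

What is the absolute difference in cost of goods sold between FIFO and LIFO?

FIFO COGS: 86 @ $13.10 + 298 @ $16.30 + 77 @ $13.70 = $7,038.90
LIFO COGS: 204 @ $14.05 + 220 @ $13.70 + 37 @ $16.30 = $6,483.30
Difference = |$7,038.90 − $6,483.30| = $555.60

$555.60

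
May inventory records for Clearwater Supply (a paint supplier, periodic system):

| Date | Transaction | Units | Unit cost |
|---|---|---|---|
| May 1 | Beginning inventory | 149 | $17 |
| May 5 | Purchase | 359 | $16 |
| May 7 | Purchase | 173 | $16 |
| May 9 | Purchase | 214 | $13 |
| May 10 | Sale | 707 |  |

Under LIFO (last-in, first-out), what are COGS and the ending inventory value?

May 10, 707 sold [LIFO — newest first]: 214 @ $13 + 173 @ $16 + 320 @ $16 = $10,670
Ending inventory: 149 @ $17 + 39 @ $16 = $3,157

COGS = $10,670; ending inventory = $3,157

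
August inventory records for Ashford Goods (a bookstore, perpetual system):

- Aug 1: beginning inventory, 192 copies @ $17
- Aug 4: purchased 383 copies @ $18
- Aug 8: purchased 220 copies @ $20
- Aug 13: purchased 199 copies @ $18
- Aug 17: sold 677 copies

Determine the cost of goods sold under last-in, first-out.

COGS = $12,626

Aug 17, 677 sold [LIFO — newest first]: 199 @ $18 + 220 @ $20 + 258 @ $18 = $12,626
Ending inventory: 192 @ $17 + 125 @ $18 = $5,514
Check: goods available $18,140 = COGS $12,626 + ending $5,514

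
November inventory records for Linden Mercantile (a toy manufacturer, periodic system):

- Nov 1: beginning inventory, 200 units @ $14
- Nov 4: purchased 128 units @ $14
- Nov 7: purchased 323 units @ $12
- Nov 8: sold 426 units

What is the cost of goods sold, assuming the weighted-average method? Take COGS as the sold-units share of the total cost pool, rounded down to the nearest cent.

COGS = $5,541.27

Nov 8, sell 426: 426/651 × $8,468.00 → $5,541.27
Ending inventory (cost pool remaining) = $2,926.73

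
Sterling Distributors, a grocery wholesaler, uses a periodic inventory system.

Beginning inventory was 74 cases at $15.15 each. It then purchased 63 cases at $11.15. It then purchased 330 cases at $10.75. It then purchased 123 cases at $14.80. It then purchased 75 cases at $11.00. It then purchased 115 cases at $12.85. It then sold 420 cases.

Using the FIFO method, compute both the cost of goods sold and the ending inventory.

COGS = $4,865.80; ending inventory = $4,628.40

Sale 1 (420) [FIFO — oldest first]: 74 @ $15.15 + 63 @ $11.15 + 283 @ $10.75 = $4,865.80
Ending inventory: 47 @ $10.75 + 123 @ $14.80 + 75 @ $11.00 + 115 @ $12.85 = $4,628.40
Check: goods available $9,494.20 = COGS $4,865.80 + ending $4,628.40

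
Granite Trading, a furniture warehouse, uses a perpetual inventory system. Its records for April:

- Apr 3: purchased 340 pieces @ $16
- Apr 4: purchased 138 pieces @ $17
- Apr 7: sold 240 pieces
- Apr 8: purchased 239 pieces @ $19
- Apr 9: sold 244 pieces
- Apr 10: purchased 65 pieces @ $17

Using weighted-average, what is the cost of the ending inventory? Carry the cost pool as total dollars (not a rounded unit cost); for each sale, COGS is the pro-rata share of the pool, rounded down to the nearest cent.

After Apr 3: 340 on hand, pool $5,440.00 (≈ $16.0000 each)
After Apr 4: 478 on hand, pool $7,786.00 (≈ $16.2887 each)
Apr 7, sell 240: 240/478 × $7,786.00 → $3,909.28
After Apr 8: 477 on hand, pool $8,417.72 (≈ $17.6472 each)
Apr 9, sell 244: 244/477 × $8,417.72 → $4,305.91
After Apr 10: 298 on hand, pool $5,216.81 (≈ $17.5061 each)
Total COGS = $3,909.28 + $4,305.91 = $8,215.19
Ending inventory (cost pool remaining) = $5,216.81

Ending inventory = $5,216.81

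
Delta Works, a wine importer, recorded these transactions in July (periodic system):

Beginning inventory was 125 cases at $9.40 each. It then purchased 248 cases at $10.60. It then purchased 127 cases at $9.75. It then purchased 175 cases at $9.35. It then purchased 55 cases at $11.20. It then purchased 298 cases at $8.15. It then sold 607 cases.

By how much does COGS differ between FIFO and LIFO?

FIFO COGS: 125 @ $9.40 + 248 @ $10.60 + 127 @ $9.75 + 107 @ $9.35 = $6,042.50
LIFO COGS: 298 @ $8.15 + 55 @ $11.20 + 175 @ $9.35 + 79 @ $9.75 = $5,451.20
Difference = |$6,042.50 − $5,451.20| = $591.30

$591.30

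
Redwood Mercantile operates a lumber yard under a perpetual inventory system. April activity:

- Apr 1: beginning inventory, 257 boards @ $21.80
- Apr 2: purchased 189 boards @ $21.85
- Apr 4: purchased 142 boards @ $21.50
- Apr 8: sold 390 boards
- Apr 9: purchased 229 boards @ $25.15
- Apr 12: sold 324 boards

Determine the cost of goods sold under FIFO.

COGS = $15,954.15

Apr 8, 390 sold [FIFO — oldest first]: 257 @ $21.80 + 133 @ $21.85 = $8,508.65
Apr 12, 324 sold [FIFO — oldest first]: 56 @ $21.85 + 142 @ $21.50 + 126 @ $25.15 = $7,445.50
Total COGS = $8,508.65 + $7,445.50 = $15,954.15
Ending inventory: 103 @ $25.15 = $2,590.45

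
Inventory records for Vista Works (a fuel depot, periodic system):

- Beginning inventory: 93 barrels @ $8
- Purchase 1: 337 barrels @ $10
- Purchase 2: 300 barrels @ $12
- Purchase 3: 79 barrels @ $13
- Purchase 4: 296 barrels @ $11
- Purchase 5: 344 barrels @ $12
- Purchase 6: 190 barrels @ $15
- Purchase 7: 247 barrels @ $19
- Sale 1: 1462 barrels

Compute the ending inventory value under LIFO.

Sale 1 (1462) [LIFO — newest first]: 247 @ $19 + 190 @ $15 + 344 @ $12 + 296 @ $11 + 79 @ $13 + 300 @ $12 + 6 @ $10 = $19,614
Ending inventory: 93 @ $8 + 331 @ $10 = $4,054

Ending inventory = $4,054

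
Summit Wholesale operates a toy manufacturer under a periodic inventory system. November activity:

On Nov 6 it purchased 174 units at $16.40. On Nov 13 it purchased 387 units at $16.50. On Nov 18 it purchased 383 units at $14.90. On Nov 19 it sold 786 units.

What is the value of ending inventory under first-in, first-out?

Ending inventory = $2,354.20

Nov 19, 786 sold [FIFO — oldest first]: 174 @ $16.40 + 387 @ $16.50 + 225 @ $14.90 = $12,591.60
Ending inventory: 158 @ $14.90 = $2,354.20
Check: goods available $14,945.80 = COGS $12,591.60 + ending $2,354.20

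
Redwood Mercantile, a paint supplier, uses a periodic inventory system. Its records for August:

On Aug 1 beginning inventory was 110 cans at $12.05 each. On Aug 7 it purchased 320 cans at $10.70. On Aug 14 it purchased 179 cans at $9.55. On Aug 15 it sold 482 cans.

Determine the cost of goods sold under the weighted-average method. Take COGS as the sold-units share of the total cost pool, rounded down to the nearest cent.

Aug 15, sell 482: 482/609 × $6,458.95 → $5,112.00
Ending inventory (cost pool remaining) = $1,346.95

COGS = $5,112.00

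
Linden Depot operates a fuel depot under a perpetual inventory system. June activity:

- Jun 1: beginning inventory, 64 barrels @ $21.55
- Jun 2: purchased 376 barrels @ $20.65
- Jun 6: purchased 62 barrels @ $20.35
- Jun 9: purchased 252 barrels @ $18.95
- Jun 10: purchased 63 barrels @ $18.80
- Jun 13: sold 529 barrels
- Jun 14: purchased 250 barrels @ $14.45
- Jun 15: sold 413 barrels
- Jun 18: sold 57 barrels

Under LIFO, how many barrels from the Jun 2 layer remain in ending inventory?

Jun 13, 529 sold [LIFO — newest first]: 63 @ $18.80 + 252 @ $18.95 + 62 @ $20.35 + 152 @ $20.65 = $10,360.30
Jun 15, 413 sold [LIFO — newest first]: 250 @ $14.45 + 163 @ $20.65 = $6,978.45
Jun 18, 57 sold [LIFO — newest first]: 57 @ $20.65 = $1,177.05
Total COGS = $10,360.30 + $6,978.45 + $1,177.05 = $18,515.80
Ending inventory: 64 @ $21.55 + 4 @ $20.65 = $1,461.80

4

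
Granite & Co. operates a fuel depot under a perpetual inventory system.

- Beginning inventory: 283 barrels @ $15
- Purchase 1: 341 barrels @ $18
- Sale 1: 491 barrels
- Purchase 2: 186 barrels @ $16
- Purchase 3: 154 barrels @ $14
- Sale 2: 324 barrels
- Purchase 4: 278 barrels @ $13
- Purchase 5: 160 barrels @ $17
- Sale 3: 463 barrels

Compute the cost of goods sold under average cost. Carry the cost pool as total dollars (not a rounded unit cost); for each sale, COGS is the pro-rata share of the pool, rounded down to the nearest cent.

COGS = $20,022.21

After Beginning: 283 on hand, pool $4,245.00 (≈ $15.0000 each)
After Purchase 1: 624 on hand, pool $10,383.00 (≈ $16.6394 each)
Sale 1, sell 491: 491/624 × $10,383.00 → $8,169.95
After Purchase 2: 319 on hand, pool $5,189.05 (≈ $16.2666 each)
After Purchase 3: 473 on hand, pool $7,345.05 (≈ $15.5286 each)
Sale 2, sell 324: 324/473 × $7,345.05 → $5,031.28
After Purchase 4: 427 on hand, pool $5,927.77 (≈ $13.8824 each)
After Purchase 5: 587 on hand, pool $8,647.77 (≈ $14.7321 each)
Sale 3, sell 463: 463/587 × $8,647.77 → $6,820.98
Total COGS = $8,169.95 + $5,031.28 + $6,820.98 = $20,022.21
Ending inventory (cost pool remaining) = $1,826.79
Check: goods available $21,849.00 = COGS $20,022.21 + ending $1,826.79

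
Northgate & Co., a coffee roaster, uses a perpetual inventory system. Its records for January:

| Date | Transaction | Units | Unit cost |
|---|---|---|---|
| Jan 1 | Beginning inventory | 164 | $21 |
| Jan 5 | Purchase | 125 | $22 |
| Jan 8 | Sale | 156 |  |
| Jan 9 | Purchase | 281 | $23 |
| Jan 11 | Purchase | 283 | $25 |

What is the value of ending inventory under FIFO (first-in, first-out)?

Jan 8, 156 sold [FIFO — oldest first]: 156 @ $21 = $3,276
Ending inventory: 8 @ $21 + 125 @ $22 + 281 @ $23 + 283 @ $25 = $16,456

Ending inventory = $16,456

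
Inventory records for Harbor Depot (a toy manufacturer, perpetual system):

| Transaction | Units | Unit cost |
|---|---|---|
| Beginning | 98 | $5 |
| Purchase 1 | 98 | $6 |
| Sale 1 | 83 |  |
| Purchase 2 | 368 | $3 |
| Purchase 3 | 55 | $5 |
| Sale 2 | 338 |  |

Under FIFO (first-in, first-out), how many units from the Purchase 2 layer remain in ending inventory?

143

Sale 1 (83) [FIFO — oldest first]: 83 @ $5 = $415
Sale 2 (338) [FIFO — oldest first]: 15 @ $5 + 98 @ $6 + 225 @ $3 = $1,338
Total COGS = $415 + $1,338 = $1,753
Ending inventory: 143 @ $3 + 55 @ $5 = $704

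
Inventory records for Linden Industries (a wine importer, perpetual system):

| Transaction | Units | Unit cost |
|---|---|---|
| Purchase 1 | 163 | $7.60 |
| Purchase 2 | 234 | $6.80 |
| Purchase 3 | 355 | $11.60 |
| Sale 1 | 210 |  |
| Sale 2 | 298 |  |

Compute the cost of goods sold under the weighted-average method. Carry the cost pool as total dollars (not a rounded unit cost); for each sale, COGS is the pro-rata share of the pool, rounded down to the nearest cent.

COGS = $4,693.59

After Purchase 1: 163 on hand, pool $1,238.80 (≈ $7.6000 each)
After Purchase 2: 397 on hand, pool $2,830.00 (≈ $7.1285 each)
After Purchase 3: 752 on hand, pool $6,948.00 (≈ $9.2394 each)
Sale 1, sell 210: 210/752 × $6,948.00 → $1,940.26
Sale 2, sell 298: 298/542 × $5,007.74 → $2,753.33
Total COGS = $1,940.26 + $2,753.33 = $4,693.59
Ending inventory (cost pool remaining) = $2,254.41
Check: goods available $6,948.00 = COGS $4,693.59 + ending $2,254.41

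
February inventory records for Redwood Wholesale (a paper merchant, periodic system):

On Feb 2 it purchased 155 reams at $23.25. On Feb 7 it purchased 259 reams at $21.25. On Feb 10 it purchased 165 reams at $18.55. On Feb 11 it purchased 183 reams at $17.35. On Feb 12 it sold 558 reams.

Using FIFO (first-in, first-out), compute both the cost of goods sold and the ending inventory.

COGS = $11,778.70; ending inventory = $3,564.60

Feb 12, 558 sold [FIFO — oldest first]: 155 @ $23.25 + 259 @ $21.25 + 144 @ $18.55 = $11,778.70
Ending inventory: 21 @ $18.55 + 183 @ $17.35 = $3,564.60
Check: goods available $15,343.30 = COGS $11,778.70 + ending $3,564.60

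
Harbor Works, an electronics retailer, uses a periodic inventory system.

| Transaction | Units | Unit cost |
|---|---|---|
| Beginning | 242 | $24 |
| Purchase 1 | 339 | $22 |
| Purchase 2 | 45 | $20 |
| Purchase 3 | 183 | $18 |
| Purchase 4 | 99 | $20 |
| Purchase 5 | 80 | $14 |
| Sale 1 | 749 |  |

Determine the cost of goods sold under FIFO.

Sale 1 (749) [FIFO — oldest first]: 242 @ $24 + 339 @ $22 + 45 @ $20 + 123 @ $18 = $16,380
Ending inventory: 60 @ $18 + 99 @ $20 + 80 @ $14 = $4,180

COGS = $16,380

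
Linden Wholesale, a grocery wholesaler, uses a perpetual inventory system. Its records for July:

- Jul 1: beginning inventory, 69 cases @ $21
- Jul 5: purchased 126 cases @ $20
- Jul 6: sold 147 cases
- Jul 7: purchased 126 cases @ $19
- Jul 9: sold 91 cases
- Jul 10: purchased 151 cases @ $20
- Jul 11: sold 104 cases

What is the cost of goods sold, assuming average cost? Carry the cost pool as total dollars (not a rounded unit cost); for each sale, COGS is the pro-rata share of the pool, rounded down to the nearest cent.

COGS = $6,811.88

After Jul 1: 69 on hand, pool $1,449.00 (≈ $21.0000 each)
After Jul 5: 195 on hand, pool $3,969.00 (≈ $20.3538 each)
Jul 6, sell 147: 147/195 × $3,969.00 → $2,992.01
After Jul 7: 174 on hand, pool $3,370.99 (≈ $19.3735 each)
Jul 9, sell 91: 91/174 × $3,370.99 → $1,762.98
After Jul 10: 234 on hand, pool $4,628.01 (≈ $19.7778 each)
Jul 11, sell 104: 104/234 × $4,628.01 → $2,056.89
Total COGS = $2,992.01 + $1,762.98 + $2,056.89 = $6,811.88
Ending inventory (cost pool remaining) = $2,571.12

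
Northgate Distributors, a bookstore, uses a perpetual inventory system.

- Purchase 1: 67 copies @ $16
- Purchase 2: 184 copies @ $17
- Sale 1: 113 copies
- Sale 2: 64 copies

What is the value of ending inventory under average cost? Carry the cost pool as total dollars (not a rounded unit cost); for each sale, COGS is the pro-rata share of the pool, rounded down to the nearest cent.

After Purchase 1: 67 on hand, pool $1,072.00 (≈ $16.0000 each)
After Purchase 2: 251 on hand, pool $4,200.00 (≈ $16.7331 each)
Sale 1, sell 113: 113/251 × $4,200.00 → $1,890.83
Sale 2, sell 64: 64/138 × $2,309.17 → $1,070.91
Total COGS = $1,890.83 + $1,070.91 = $2,961.74
Ending inventory (cost pool remaining) = $1,238.26

Ending inventory = $1,238.26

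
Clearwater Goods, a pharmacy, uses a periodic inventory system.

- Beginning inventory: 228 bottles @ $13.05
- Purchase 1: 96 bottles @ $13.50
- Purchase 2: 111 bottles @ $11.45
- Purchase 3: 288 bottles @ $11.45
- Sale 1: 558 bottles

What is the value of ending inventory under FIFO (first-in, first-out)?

Sale 1 (558) [FIFO — oldest first]: 228 @ $13.05 + 96 @ $13.50 + 111 @ $11.45 + 123 @ $11.45 = $6,950.70
Ending inventory: 165 @ $11.45 = $1,889.25

Ending inventory = $1,889.25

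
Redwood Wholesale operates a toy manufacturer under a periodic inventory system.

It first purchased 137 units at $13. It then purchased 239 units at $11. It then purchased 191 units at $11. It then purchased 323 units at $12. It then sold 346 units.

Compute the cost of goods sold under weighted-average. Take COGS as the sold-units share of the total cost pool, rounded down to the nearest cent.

Sale 1, sell 346: 346/890 × $10,387.00 → $4,038.09
Ending inventory (cost pool remaining) = $6,348.91

COGS = $4,038.09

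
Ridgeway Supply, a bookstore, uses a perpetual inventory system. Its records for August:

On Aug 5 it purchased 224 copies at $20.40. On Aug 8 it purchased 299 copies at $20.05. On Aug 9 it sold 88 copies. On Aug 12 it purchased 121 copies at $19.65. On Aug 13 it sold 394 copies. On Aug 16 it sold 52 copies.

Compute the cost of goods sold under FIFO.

Aug 9, 88 sold [FIFO — oldest first]: 88 @ $20.40 = $1,795.20
Aug 13, 394 sold [FIFO — oldest first]: 136 @ $20.40 + 258 @ $20.05 = $7,947.30
Aug 16, 52 sold [FIFO — oldest first]: 41 @ $20.05 + 11 @ $19.65 = $1,038.20
Total COGS = $1,795.20 + $7,947.30 + $1,038.20 = $10,780.70
Ending inventory: 110 @ $19.65 = $2,161.50

COGS = $10,780.70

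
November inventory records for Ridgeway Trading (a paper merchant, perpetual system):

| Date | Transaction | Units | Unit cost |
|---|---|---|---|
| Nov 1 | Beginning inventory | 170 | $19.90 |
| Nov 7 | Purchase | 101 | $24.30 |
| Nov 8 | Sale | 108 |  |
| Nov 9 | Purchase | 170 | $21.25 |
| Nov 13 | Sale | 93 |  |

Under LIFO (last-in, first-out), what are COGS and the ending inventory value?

Nov 8, 108 sold [LIFO — newest first]: 101 @ $24.30 + 7 @ $19.90 = $2,593.60
Nov 13, 93 sold [LIFO — newest first]: 93 @ $21.25 = $1,976.25
Total COGS = $2,593.60 + $1,976.25 = $4,569.85
Ending inventory: 163 @ $19.90 + 77 @ $21.25 = $4,879.95

COGS = $4,569.85; ending inventory = $4,879.95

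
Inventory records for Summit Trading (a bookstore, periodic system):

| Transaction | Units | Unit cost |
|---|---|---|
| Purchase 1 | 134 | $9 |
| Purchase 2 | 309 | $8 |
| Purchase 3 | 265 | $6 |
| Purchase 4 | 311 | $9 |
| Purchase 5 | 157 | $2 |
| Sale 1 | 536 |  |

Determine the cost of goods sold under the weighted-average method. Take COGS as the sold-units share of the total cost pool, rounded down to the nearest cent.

Sale 1, sell 536: 536/1176 × $8,381.00 → $3,819.91
Ending inventory (cost pool remaining) = $4,561.09
Check: goods available $8,381.00 = COGS $3,819.91 + ending $4,561.09

COGS = $3,819.91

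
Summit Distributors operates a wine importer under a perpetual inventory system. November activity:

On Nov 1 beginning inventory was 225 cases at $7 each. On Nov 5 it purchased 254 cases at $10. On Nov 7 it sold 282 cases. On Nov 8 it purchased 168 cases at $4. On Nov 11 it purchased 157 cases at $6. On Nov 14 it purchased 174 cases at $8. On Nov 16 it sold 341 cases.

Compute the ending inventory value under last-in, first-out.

Ending inventory = $2,011

Nov 7, 282 sold [LIFO — newest first]: 254 @ $10 + 28 @ $7 = $2,736
Nov 16, 341 sold [LIFO — newest first]: 174 @ $8 + 157 @ $6 + 10 @ $4 = $2,374
Total COGS = $2,736 + $2,374 = $5,110
Ending inventory: 197 @ $7 + 158 @ $4 = $2,011
Check: goods available $7,121 = COGS $5,110 + ending $2,011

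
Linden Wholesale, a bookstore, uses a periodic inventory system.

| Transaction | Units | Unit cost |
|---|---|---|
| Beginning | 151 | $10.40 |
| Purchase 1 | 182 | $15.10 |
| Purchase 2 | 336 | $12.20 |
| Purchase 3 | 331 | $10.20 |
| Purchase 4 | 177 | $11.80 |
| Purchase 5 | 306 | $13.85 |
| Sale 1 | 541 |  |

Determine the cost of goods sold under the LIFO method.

COGS = $6,918.30

Sale 1 (541) [LIFO — newest first]: 306 @ $13.85 + 177 @ $11.80 + 58 @ $10.20 = $6,918.30
Ending inventory: 151 @ $10.40 + 182 @ $15.10 + 336 @ $12.20 + 273 @ $10.20 = $11,202.40
Check: goods available $18,120.70 = COGS $6,918.30 + ending $11,202.40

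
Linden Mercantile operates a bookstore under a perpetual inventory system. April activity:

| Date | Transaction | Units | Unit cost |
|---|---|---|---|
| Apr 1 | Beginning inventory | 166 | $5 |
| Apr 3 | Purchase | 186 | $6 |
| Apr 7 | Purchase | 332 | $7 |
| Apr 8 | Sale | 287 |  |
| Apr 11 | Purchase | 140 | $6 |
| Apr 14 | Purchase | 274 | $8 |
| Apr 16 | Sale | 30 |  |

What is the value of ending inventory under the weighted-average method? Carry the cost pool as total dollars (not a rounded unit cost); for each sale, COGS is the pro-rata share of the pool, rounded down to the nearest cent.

After Apr 1: 166 on hand, pool $830.00 (≈ $5.0000 each)
After Apr 3: 352 on hand, pool $1,946.00 (≈ $5.5284 each)
After Apr 7: 684 on hand, pool $4,270.00 (≈ $6.2427 each)
Apr 8, sell 287: 287/684 × $4,270.00 → $1,791.65
After Apr 11: 537 on hand, pool $3,318.35 (≈ $6.1794 each)
After Apr 14: 811 on hand, pool $5,510.35 (≈ $6.7945 each)
Apr 16, sell 30: 30/811 × $5,510.35 → $203.83
Total COGS = $1,791.65 + $203.83 = $1,995.48
Ending inventory (cost pool remaining) = $5,306.52
Check: goods available $7,302.00 = COGS $1,995.48 + ending $5,306.52

Ending inventory = $5,306.52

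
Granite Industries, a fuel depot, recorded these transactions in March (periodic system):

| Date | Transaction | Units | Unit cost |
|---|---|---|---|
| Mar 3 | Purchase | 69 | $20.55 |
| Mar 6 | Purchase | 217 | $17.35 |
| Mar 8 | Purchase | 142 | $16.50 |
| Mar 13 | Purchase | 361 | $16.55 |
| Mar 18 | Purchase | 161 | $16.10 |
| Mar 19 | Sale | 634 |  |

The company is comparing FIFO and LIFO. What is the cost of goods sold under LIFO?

FIFO COGS: 69 @ $20.55 + 217 @ $17.35 + 142 @ $16.50 + 206 @ $16.55 = $10,935.20
LIFO COGS: 161 @ $16.10 + 361 @ $16.55 + 112 @ $16.50 = $10,414.65

COGS = $10,414.65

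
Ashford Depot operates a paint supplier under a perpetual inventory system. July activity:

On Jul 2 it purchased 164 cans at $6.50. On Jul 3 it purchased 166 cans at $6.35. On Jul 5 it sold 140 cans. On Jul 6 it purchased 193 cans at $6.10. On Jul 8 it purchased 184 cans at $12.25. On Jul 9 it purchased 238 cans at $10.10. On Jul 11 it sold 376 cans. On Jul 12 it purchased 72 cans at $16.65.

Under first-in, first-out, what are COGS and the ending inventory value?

Jul 5, 140 sold [FIFO — oldest first]: 140 @ $6.50 = $910.00
Jul 11, 376 sold [FIFO — oldest first]: 24 @ $6.50 + 166 @ $6.35 + 186 @ $6.10 = $2,344.70
Total COGS = $910.00 + $2,344.70 = $3,254.70
Ending inventory: 7 @ $6.10 + 184 @ $12.25 + 238 @ $10.10 + 72 @ $16.65 = $5,899.30

COGS = $3,254.70; ending inventory = $5,899.30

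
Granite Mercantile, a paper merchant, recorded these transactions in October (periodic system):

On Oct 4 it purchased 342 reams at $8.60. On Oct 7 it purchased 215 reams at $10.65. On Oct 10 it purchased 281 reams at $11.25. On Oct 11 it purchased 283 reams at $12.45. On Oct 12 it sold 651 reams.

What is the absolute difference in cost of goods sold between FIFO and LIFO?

FIFO COGS: 342 @ $8.60 + 215 @ $10.65 + 94 @ $11.25 = $6,288.45
LIFO COGS: 283 @ $12.45 + 281 @ $11.25 + 87 @ $10.65 = $7,611.15
Difference = |$6,288.45 − $7,611.15| = $1,322.70

$1,322.70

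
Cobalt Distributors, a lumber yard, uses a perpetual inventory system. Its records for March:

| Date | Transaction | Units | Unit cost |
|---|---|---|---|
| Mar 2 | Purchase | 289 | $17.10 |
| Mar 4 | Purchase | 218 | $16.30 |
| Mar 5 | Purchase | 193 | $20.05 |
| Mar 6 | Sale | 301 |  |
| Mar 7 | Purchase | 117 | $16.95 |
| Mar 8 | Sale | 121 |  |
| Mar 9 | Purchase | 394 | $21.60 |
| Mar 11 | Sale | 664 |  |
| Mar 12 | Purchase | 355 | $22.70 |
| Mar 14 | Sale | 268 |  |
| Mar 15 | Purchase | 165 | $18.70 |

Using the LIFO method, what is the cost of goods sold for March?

Mar 6, 301 sold [LIFO — newest first]: 193 @ $20.05 + 108 @ $16.30 = $5,630.05
Mar 8, 121 sold [LIFO — newest first]: 117 @ $16.95 + 4 @ $16.30 = $2,048.35
Mar 11, 664 sold [LIFO — newest first]: 394 @ $21.60 + 106 @ $16.30 + 164 @ $17.10 = $13,042.60
Mar 14, 268 sold [LIFO — newest first]: 268 @ $22.70 = $6,083.60
Total COGS = $5,630.05 + $2,048.35 + $13,042.60 + $6,083.60 = $26,804.60
Ending inventory: 125 @ $17.10 + 87 @ $22.70 + 165 @ $18.70 = $7,197.90

COGS = $26,804.60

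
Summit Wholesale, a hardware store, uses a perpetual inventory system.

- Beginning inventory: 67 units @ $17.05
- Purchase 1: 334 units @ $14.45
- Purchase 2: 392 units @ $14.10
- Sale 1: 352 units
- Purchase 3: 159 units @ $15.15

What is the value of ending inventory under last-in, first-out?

Sale 1 (352) [LIFO — newest first]: 352 @ $14.10 = $4,963.20
Ending inventory: 67 @ $17.05 + 334 @ $14.45 + 40 @ $14.10 + 159 @ $15.15 = $8,941.50
Check: goods available $13,904.70 = COGS $4,963.20 + ending $8,941.50

Ending inventory = $8,941.50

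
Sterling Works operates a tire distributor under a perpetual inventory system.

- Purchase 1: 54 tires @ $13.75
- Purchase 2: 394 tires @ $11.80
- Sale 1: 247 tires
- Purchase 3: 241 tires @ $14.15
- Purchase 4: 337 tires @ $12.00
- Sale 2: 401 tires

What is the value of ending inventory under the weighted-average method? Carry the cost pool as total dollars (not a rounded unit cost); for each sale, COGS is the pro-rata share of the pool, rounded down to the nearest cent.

After Purchase 1: 54 on hand, pool $742.50 (≈ $13.7500 each)
After Purchase 2: 448 on hand, pool $5,391.70 (≈ $12.0350 each)
Sale 1, sell 247: 247/448 × $5,391.70 → $2,972.65
After Purchase 3: 442 on hand, pool $5,829.20 (≈ $13.1882 each)
After Purchase 4: 779 on hand, pool $9,873.20 (≈ $12.6742 each)
Sale 2, sell 401: 401/779 × $9,873.20 → $5,082.35
Total COGS = $2,972.65 + $5,082.35 = $8,055.00
Ending inventory (cost pool remaining) = $4,790.85

Ending inventory = $4,790.85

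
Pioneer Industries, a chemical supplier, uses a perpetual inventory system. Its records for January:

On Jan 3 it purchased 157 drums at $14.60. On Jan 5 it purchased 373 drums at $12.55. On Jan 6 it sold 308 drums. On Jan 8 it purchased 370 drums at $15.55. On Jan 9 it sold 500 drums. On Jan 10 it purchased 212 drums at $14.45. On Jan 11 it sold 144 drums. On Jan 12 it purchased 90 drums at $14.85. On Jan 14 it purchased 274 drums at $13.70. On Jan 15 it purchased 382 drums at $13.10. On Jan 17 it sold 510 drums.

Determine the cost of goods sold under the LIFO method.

Jan 6, 308 sold [LIFO — newest first]: 308 @ $12.55 = $3,865.40
Jan 9, 500 sold [LIFO — newest first]: 370 @ $15.55 + 65 @ $12.55 + 65 @ $14.60 = $7,518.25
Jan 11, 144 sold [LIFO — newest first]: 144 @ $14.45 = $2,080.80
Jan 17, 510 sold [LIFO — newest first]: 382 @ $13.10 + 128 @ $13.70 = $6,757.80
Total COGS = $3,865.40 + $7,518.25 + $2,080.80 + $6,757.80 = $20,222.25
Ending inventory: 92 @ $14.60 + 68 @ $14.45 + 90 @ $14.85 + 146 @ $13.70 = $5,662.50

COGS = $20,222.25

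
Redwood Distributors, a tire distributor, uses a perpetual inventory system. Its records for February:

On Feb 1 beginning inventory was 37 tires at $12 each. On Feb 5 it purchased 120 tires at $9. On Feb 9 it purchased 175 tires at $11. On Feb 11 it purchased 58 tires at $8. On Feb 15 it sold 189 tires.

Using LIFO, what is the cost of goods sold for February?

Feb 15, 189 sold [LIFO — newest first]: 58 @ $8 + 131 @ $11 = $1,905
Ending inventory: 37 @ $12 + 120 @ $9 + 44 @ $11 = $2,008
Check: goods available $3,913 = COGS $1,905 + ending $2,008

COGS = $1,905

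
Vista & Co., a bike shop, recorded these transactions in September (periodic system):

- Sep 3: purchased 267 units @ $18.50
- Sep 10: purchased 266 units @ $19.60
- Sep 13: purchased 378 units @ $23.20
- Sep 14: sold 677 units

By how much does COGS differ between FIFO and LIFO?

FIFO COGS: 267 @ $18.50 + 266 @ $19.60 + 144 @ $23.20 = $13,493.90
LIFO COGS: 378 @ $23.20 + 266 @ $19.60 + 33 @ $18.50 = $14,593.70
Difference = |$13,493.90 − $14,593.70| = $1,099.80

$1,099.80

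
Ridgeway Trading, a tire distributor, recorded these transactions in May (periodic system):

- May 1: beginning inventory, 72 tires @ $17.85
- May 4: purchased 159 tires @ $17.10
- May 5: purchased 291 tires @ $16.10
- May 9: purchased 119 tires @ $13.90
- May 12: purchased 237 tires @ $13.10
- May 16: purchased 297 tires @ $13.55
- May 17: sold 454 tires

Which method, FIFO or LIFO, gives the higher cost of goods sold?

FIFO

FIFO COGS: 72 @ $17.85 + 159 @ $17.10 + 223 @ $16.10 = $7,594.40
LIFO COGS: 297 @ $13.55 + 157 @ $13.10 = $6,081.05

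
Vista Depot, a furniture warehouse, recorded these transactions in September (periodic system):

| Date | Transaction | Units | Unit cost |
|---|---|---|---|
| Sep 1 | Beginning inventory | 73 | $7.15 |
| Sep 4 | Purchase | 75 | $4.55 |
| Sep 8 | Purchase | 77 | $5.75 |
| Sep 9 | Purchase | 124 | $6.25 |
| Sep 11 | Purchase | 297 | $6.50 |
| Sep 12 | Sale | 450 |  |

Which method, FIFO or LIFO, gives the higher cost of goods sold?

LIFO

FIFO COGS: 73 @ $7.15 + 75 @ $4.55 + 77 @ $5.75 + 124 @ $6.25 + 101 @ $6.50 = $2,737.45
LIFO COGS: 297 @ $6.50 + 124 @ $6.25 + 29 @ $5.75 = $2,872.25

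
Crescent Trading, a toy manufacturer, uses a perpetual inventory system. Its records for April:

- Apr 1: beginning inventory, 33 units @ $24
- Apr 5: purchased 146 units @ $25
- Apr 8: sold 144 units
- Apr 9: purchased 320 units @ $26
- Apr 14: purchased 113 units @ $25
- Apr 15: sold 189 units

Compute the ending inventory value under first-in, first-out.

Ending inventory = $7,141

Apr 8, 144 sold [FIFO — oldest first]: 33 @ $24 + 111 @ $25 = $3,567
Apr 15, 189 sold [FIFO — oldest first]: 35 @ $25 + 154 @ $26 = $4,879
Total COGS = $3,567 + $4,879 = $8,446
Ending inventory: 166 @ $26 + 113 @ $25 = $7,141
Check: goods available $15,587 = COGS $8,446 + ending $7,141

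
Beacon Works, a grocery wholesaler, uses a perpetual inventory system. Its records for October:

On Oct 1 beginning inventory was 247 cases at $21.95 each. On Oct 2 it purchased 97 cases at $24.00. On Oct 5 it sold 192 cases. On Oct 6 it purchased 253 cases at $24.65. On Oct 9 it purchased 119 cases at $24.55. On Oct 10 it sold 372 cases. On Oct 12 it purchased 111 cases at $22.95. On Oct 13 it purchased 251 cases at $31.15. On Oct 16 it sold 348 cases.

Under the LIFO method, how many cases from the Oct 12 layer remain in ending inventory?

14

Oct 5, 192 sold [LIFO — newest first]: 97 @ $24.00 + 95 @ $21.95 = $4,413.25
Oct 10, 372 sold [LIFO — newest first]: 119 @ $24.55 + 253 @ $24.65 = $9,157.90
Oct 16, 348 sold [LIFO — newest first]: 251 @ $31.15 + 97 @ $22.95 = $10,044.80
Total COGS = $4,413.25 + $9,157.90 + $10,044.80 = $23,615.95
Ending inventory: 152 @ $21.95 + 14 @ $22.95 = $3,657.70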